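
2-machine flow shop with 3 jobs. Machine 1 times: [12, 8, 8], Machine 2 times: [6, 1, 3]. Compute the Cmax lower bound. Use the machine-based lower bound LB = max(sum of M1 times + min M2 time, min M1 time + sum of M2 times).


LB1 = sum(M1 times) + min(M2 times) = 28 + 1 = 29
LB2 = min(M1 times) + sum(M2 times) = 8 + 10 = 18
Lower bound = max(LB1, LB2) = max(29, 18) = 29

29


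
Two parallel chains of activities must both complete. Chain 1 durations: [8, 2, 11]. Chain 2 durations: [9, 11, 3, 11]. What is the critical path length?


Path A total = 8 + 2 + 11 = 21
Path B total = 9 + 11 + 3 + 11 = 34
Critical path = longest path = max(21, 34) = 34

34


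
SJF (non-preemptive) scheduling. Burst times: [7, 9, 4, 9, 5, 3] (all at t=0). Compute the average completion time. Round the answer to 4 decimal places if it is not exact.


SJF order (ascending): [3, 4, 5, 7, 9, 9]
Completion times:
  Job 1: burst=3, C=3
  Job 2: burst=4, C=7
  Job 3: burst=5, C=12
  Job 4: burst=7, C=19
  Job 5: burst=9, C=28
  Job 6: burst=9, C=37
Average completion = 106/6 = 17.6667

17.6667


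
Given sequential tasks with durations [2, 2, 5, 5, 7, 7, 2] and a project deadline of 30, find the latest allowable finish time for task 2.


LF(activity 2) = deadline - sum of successor durations
Successors: activities 3 through 7 with durations [5, 5, 7, 7, 2]
Sum of successor durations = 26
LF = 30 - 26 = 4

4


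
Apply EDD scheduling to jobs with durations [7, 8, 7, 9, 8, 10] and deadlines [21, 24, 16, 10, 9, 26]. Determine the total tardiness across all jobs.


Sort by due date (EDD order): [(8, 9), (9, 10), (7, 16), (7, 21), (8, 24), (10, 26)]
Compute completion times and tardiness:
  Job 1: p=8, d=9, C=8, tardiness=max(0,8-9)=0
  Job 2: p=9, d=10, C=17, tardiness=max(0,17-10)=7
  Job 3: p=7, d=16, C=24, tardiness=max(0,24-16)=8
  Job 4: p=7, d=21, C=31, tardiness=max(0,31-21)=10
  Job 5: p=8, d=24, C=39, tardiness=max(0,39-24)=15
  Job 6: p=10, d=26, C=49, tardiness=max(0,49-26)=23
Total tardiness = 63

63


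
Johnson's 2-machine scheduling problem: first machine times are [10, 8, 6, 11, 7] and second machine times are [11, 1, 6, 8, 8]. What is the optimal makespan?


Apply Johnson's rule:
  Group 1 (a <= b): [(3, 6, 6), (5, 7, 8), (1, 10, 11)]
  Group 2 (a > b): [(4, 11, 8), (2, 8, 1)]
Optimal job order: [3, 5, 1, 4, 2]
Schedule:
  Job 3: M1 done at 6, M2 done at 12
  Job 5: M1 done at 13, M2 done at 21
  Job 1: M1 done at 23, M2 done at 34
  Job 4: M1 done at 34, M2 done at 42
  Job 2: M1 done at 42, M2 done at 43
Makespan = 43

43


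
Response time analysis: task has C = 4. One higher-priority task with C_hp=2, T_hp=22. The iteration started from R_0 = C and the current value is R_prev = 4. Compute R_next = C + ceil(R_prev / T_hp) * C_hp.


R_next = C + ceil(R_prev / T_hp) * C_hp
ceil(4 / 22) = ceil(0.1818) = 1
Interference = 1 * 2 = 2
R_next = 4 + 2 = 6

6


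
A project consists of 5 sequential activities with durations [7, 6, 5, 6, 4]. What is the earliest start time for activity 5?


Activity 5 starts after activities 1 through 4 complete.
Predecessor durations: [7, 6, 5, 6]
ES = 7 + 6 + 5 + 6 = 24

24


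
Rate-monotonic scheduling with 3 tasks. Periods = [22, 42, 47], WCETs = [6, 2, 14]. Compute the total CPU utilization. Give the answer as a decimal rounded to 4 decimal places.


Compute individual utilizations (exact fractions):
  Task 1: C/T = 6/22 = 3/11 (approx. 0.2727)
  Task 2: C/T = 2/42 = 1/21 (approx. 0.0476)
  Task 3: C/T = 14/47 (approx. 0.2979)
Total utilization U = 3/11 + 1/21 + 14/47 = 6712/10857
Rounded to 4 decimal places: U = 0.6182
RM (Liu & Layland) bound for 3 tasks = 0.779763; compare with U = 6712/10857 (approx. 0.618219)
U <= bound, so schedulable by RM sufficient condition.

0.6182


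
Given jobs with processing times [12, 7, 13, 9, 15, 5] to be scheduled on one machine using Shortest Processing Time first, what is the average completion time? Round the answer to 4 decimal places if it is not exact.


Sort jobs by processing time (SPT order): [5, 7, 9, 12, 13, 15]
Compute completion times sequentially:
  Job 1: processing = 5, completes at 5
  Job 2: processing = 7, completes at 12
  Job 3: processing = 9, completes at 21
  Job 4: processing = 12, completes at 33
  Job 5: processing = 13, completes at 46
  Job 6: processing = 15, completes at 61
Sum of completion times = 178
Average completion time = 178/6 = 29.6667

29.6667


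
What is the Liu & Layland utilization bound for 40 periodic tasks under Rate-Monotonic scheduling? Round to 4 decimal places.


Compute 2^(1/40) = 1.0174796921
Subtract 1: 1.0174796921 - 1 = 0.0174796921
Multiply by n: 40 * 0.0174796921 = 0.6991876840
Round to 4 dp: 0.6992

0.6992


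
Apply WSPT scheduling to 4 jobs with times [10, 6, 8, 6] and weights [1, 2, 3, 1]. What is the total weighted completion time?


Compute p/w ratios and sort ascending (WSPT): [(8, 3), (6, 2), (6, 1), (10, 1)]
Compute weighted completion times:
  Job (p=8,w=3): C=8, w*C=3*8=24
  Job (p=6,w=2): C=14, w*C=2*14=28
  Job (p=6,w=1): C=20, w*C=1*20=20
  Job (p=10,w=1): C=30, w*C=1*30=30
Total weighted completion time = 102

102


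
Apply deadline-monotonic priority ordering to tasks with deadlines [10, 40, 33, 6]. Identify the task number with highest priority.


Sort tasks by relative deadline (ascending):
  Task 4: deadline = 6
  Task 1: deadline = 10
  Task 3: deadline = 33
  Task 2: deadline = 40
Priority order (highest first): [4, 1, 3, 2]
Highest priority task = 4

4


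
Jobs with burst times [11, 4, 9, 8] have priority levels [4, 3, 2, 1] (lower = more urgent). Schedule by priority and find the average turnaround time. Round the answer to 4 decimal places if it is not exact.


Sort by priority (ascending = highest first):
Order: [(1, 8), (2, 9), (3, 4), (4, 11)]
Completion times:
  Priority 1, burst=8, C=8
  Priority 2, burst=9, C=17
  Priority 3, burst=4, C=21
  Priority 4, burst=11, C=32
Average turnaround = 78/4 = 19.5

19.5


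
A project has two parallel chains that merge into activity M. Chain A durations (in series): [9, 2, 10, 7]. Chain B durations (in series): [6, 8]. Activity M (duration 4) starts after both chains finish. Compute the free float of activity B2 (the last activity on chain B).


ES(B2) = sum of predecessors on chain B = 6
EF(B2) = ES + duration = 6 + 8 = 14
Successor of B2 is M. ES(M) = max(sum(A), sum(B)) = max(28, 14) = 28
Free float = ES(successor) - EF(current) = 28 - 14 = 14

14


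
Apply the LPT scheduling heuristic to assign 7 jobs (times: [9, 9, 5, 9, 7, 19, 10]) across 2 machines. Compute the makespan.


Sort jobs in decreasing order (LPT): [19, 10, 9, 9, 9, 7, 5]
Assign each job to the least loaded machine:
  Machine 1: jobs [19, 9, 7], load = 35
  Machine 2: jobs [10, 9, 9, 5], load = 33
Makespan = max load = 35

35


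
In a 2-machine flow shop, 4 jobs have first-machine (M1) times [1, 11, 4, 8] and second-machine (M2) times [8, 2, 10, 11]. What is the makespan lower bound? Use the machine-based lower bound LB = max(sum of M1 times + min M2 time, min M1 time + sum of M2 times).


LB1 = sum(M1 times) + min(M2 times) = 24 + 2 = 26
LB2 = min(M1 times) + sum(M2 times) = 1 + 31 = 32
Lower bound = max(LB1, LB2) = max(26, 32) = 32

32


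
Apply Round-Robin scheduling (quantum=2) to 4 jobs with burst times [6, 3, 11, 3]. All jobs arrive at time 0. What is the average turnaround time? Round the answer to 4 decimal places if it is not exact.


Time quantum = 2
Execution trace:
  J1 runs 2 units, time = 2
  J2 runs 2 units, time = 4
  J3 runs 2 units, time = 6
  J4 runs 2 units, time = 8
  J1 runs 2 units, time = 10
  J2 runs 1 units, time = 11
  J3 runs 2 units, time = 13
  J4 runs 1 units, time = 14
  J1 runs 2 units, time = 16
  J3 runs 2 units, time = 18
  J3 runs 2 units, time = 20
  J3 runs 2 units, time = 22
  J3 runs 1 units, time = 23
Finish times: [16, 11, 23, 14]
Average turnaround = 64/4 = 16.0

16.0


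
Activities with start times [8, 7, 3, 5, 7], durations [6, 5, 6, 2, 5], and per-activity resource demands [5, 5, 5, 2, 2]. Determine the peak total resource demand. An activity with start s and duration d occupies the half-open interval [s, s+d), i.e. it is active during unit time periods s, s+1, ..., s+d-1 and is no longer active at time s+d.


Each activity i is active on [start_i, start_i + duration_i).
Compute total resource usage per time slot:
  t=0: active resources = [], total = 0
  t=1: active resources = [], total = 0
  t=2: active resources = [], total = 0
  t=3: active resources = [5], total = 5
  t=4: active resources = [5], total = 5
  t=5: active resources = [5, 2], total = 7
  t=6: active resources = [5, 2], total = 7
  t=7: active resources = [5, 5, 2], total = 12
  t=8: active resources = [5, 5, 5, 2], total = 17
  t=9: active resources = [5, 5, 2], total = 12
  t=10: active resources = [5, 5, 2], total = 12
  t=11: active resources = [5, 5, 2], total = 12
  t=12: active resources = [5], total = 5
  t=13: active resources = [5], total = 5
Peak resource demand = 17

17


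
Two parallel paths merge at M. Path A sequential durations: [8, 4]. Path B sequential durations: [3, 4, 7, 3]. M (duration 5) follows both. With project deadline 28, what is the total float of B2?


Forward pass: ES(B2) = sum of predecessors on chain B = 3
EF = ES + duration = 3 + 4 = 7
Backward pass: LF(M) = deadline = 28; LS(M) = 28 - 5 = 23
LF(B2) = LS(M) - sum(successors on chain B) = 23 - 10 = 13
LS = LF - duration = 13 - 4 = 9
Total float = LS - ES = 9 - 3 = 6

6


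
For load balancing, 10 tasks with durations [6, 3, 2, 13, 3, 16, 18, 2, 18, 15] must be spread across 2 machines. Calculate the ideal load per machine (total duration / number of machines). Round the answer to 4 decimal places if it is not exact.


Total processing time = 6 + 3 + 2 + 13 + 3 + 16 + 18 + 2 + 18 + 15 = 96
Number of machines = 2
Ideal balanced load = 96 / 2 = 48.0

48.0


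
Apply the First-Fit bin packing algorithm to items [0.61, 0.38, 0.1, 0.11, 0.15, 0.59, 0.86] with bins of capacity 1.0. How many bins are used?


Place items sequentially using First-Fit:
  Item 0.61 -> new Bin 1
  Item 0.38 -> Bin 1 (now 0.99)
  Item 0.1 -> new Bin 2
  Item 0.11 -> Bin 2 (now 0.21)
  Item 0.15 -> Bin 2 (now 0.36)
  Item 0.59 -> Bin 2 (now 0.95)
  Item 0.86 -> new Bin 3
Total bins used = 3

3


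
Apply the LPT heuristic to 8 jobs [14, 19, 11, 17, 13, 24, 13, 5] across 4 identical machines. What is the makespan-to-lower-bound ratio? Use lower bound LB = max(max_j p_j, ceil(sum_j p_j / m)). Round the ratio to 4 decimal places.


LPT order: [24, 19, 17, 14, 13, 13, 11, 5]
Machine loads after assignment: [29, 30, 30, 27]
LPT makespan = 30
Lower bound = max(max_job, ceil(total/4)) = max(24, 29) = 29
Ratio = 30 / 29 = 1.0345

1.0345


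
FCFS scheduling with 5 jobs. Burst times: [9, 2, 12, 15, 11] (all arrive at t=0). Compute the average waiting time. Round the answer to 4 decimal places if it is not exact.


FCFS order (as given): [9, 2, 12, 15, 11]
Waiting times:
  Job 1: wait = 0
  Job 2: wait = 9
  Job 3: wait = 11
  Job 4: wait = 23
  Job 5: wait = 38
Sum of waiting times = 81
Average waiting time = 81/5 = 16.2

16.2


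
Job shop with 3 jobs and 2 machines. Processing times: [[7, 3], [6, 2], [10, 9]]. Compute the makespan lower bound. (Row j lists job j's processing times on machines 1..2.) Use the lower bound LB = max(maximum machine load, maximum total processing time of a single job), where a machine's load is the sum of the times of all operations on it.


Machine loads:
  Machine 1: 7 + 6 + 10 = 23
  Machine 2: 3 + 2 + 9 = 14
Max machine load = 23
Job totals:
  Job 1: 10
  Job 2: 8
  Job 3: 19
Max job total = 19
Lower bound = max(23, 19) = 23

23


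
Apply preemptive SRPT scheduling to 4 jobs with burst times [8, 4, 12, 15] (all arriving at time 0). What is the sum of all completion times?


Since all jobs arrive at t=0, SRPT equals SPT ordering.
SPT order: [4, 8, 12, 15]
Completion times:
  Job 1: p=4, C=4
  Job 2: p=8, C=12
  Job 3: p=12, C=24
  Job 4: p=15, C=39
Total completion time = 4 + 12 + 24 + 39 = 79

79


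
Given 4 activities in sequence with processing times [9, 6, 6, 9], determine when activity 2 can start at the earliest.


Activity 2 starts after activities 1 through 1 complete.
Predecessor durations: [9]
ES = 9 = 9

9


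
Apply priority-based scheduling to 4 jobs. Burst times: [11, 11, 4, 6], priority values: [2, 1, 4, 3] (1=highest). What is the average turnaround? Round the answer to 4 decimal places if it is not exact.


Sort by priority (ascending = highest first):
Order: [(1, 11), (2, 11), (3, 6), (4, 4)]
Completion times:
  Priority 1, burst=11, C=11
  Priority 2, burst=11, C=22
  Priority 3, burst=6, C=28
  Priority 4, burst=4, C=32
Average turnaround = 93/4 = 23.25

23.25


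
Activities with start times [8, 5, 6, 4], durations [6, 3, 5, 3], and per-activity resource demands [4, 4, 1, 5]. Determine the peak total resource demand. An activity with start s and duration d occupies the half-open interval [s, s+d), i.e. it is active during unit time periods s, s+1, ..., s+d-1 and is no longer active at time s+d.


Each activity i is active on [start_i, start_i + duration_i).
Compute total resource usage per time slot:
  t=0: active resources = [], total = 0
  t=1: active resources = [], total = 0
  t=2: active resources = [], total = 0
  t=3: active resources = [], total = 0
  t=4: active resources = [5], total = 5
  t=5: active resources = [4, 5], total = 9
  t=6: active resources = [4, 1, 5], total = 10
  t=7: active resources = [4, 1], total = 5
  t=8: active resources = [4, 1], total = 5
  t=9: active resources = [4, 1], total = 5
  t=10: active resources = [4, 1], total = 5
  t=11: active resources = [4], total = 4
  t=12: active resources = [4], total = 4
  t=13: active resources = [4], total = 4
Peak resource demand = 10

10


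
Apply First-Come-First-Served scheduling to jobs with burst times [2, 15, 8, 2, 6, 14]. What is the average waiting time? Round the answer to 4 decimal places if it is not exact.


FCFS order (as given): [2, 15, 8, 2, 6, 14]
Waiting times:
  Job 1: wait = 0
  Job 2: wait = 2
  Job 3: wait = 17
  Job 4: wait = 25
  Job 5: wait = 27
  Job 6: wait = 33
Sum of waiting times = 104
Average waiting time = 104/6 = 17.3333

17.3333


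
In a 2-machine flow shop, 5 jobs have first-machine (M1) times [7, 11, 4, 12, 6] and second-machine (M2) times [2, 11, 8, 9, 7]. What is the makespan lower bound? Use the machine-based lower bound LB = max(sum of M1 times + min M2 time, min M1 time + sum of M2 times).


LB1 = sum(M1 times) + min(M2 times) = 40 + 2 = 42
LB2 = min(M1 times) + sum(M2 times) = 4 + 37 = 41
Lower bound = max(LB1, LB2) = max(42, 41) = 42

42


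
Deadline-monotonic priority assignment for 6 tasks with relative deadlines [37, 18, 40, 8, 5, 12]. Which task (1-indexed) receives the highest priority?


Sort tasks by relative deadline (ascending):
  Task 5: deadline = 5
  Task 4: deadline = 8
  Task 6: deadline = 12
  Task 2: deadline = 18
  Task 1: deadline = 37
  Task 3: deadline = 40
Priority order (highest first): [5, 4, 6, 2, 1, 3]
Highest priority task = 5

5


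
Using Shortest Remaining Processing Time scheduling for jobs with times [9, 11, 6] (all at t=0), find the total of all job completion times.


Since all jobs arrive at t=0, SRPT equals SPT ordering.
SPT order: [6, 9, 11]
Completion times:
  Job 1: p=6, C=6
  Job 2: p=9, C=15
  Job 3: p=11, C=26
Total completion time = 6 + 15 + 26 = 47

47


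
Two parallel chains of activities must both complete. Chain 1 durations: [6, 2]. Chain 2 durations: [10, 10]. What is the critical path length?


Path A total = 6 + 2 = 8
Path B total = 10 + 10 = 20
Critical path = longest path = max(8, 20) = 20

20


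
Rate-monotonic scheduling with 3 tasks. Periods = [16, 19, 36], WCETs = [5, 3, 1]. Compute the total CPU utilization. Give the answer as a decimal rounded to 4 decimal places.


Compute individual utilizations (exact fractions):
  Task 1: C/T = 5/16 (approx. 0.3125)
  Task 2: C/T = 3/19 (approx. 0.1579)
  Task 3: C/T = 1/36 (approx. 0.0278)
Total utilization U = 5/16 + 3/19 + 1/36 = 1363/2736
Rounded to 4 decimal places: U = 0.4982
RM (Liu & Layland) bound for 3 tasks = 0.779763; compare with U = 1363/2736 (approx. 0.498173)
U <= bound, so schedulable by RM sufficient condition.

0.4982


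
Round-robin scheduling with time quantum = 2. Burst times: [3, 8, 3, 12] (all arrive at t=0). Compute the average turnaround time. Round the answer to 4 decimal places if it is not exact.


Time quantum = 2
Execution trace:
  J1 runs 2 units, time = 2
  J2 runs 2 units, time = 4
  J3 runs 2 units, time = 6
  J4 runs 2 units, time = 8
  J1 runs 1 units, time = 9
  J2 runs 2 units, time = 11
  J3 runs 1 units, time = 12
  J4 runs 2 units, time = 14
  J2 runs 2 units, time = 16
  J4 runs 2 units, time = 18
  J2 runs 2 units, time = 20
  J4 runs 2 units, time = 22
  J4 runs 2 units, time = 24
  J4 runs 2 units, time = 26
Finish times: [9, 20, 12, 26]
Average turnaround = 67/4 = 16.75

16.75


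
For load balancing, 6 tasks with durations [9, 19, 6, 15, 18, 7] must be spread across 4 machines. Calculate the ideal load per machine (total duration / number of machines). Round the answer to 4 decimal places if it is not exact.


Total processing time = 9 + 19 + 6 + 15 + 18 + 7 = 74
Number of machines = 4
Ideal balanced load = 74 / 4 = 18.5

18.5


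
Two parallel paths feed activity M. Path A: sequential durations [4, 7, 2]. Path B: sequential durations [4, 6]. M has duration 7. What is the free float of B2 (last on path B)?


ES(B2) = sum of predecessors on chain B = 4
EF(B2) = ES + duration = 4 + 6 = 10
Successor of B2 is M. ES(M) = max(sum(A), sum(B)) = max(13, 10) = 13
Free float = ES(successor) - EF(current) = 13 - 10 = 3

3


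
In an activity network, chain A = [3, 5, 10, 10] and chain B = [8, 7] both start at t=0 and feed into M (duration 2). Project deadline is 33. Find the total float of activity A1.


Forward pass: ES(A1) = sum of predecessors on chain A = 0
EF = ES + duration = 0 + 3 = 3
Backward pass: LF(M) = deadline = 33; LS(M) = 33 - 2 = 31
LF(A1) = LS(M) - sum(successors on chain A) = 31 - 25 = 6
LS = LF - duration = 6 - 3 = 3
Total float = LS - ES = 3 - 0 = 3

3


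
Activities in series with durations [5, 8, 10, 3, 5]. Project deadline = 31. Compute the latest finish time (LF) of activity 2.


LF(activity 2) = deadline - sum of successor durations
Successors: activities 3 through 5 with durations [10, 3, 5]
Sum of successor durations = 18
LF = 31 - 18 = 13

13


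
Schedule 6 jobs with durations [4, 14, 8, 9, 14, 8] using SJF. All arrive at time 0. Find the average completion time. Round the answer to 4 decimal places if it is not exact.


SJF order (ascending): [4, 8, 8, 9, 14, 14]
Completion times:
  Job 1: burst=4, C=4
  Job 2: burst=8, C=12
  Job 3: burst=8, C=20
  Job 4: burst=9, C=29
  Job 5: burst=14, C=43
  Job 6: burst=14, C=57
Average completion = 165/6 = 27.5

27.5


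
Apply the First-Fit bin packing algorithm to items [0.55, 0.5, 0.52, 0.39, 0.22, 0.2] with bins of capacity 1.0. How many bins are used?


Place items sequentially using First-Fit:
  Item 0.55 -> new Bin 1
  Item 0.5 -> new Bin 2
  Item 0.52 -> new Bin 3
  Item 0.39 -> Bin 1 (now 0.94)
  Item 0.22 -> Bin 2 (now 0.72)
  Item 0.2 -> Bin 2 (now 0.92)
Total bins used = 3

3


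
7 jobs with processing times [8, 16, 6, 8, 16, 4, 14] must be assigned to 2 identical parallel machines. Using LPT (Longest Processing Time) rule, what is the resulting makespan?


Sort jobs in decreasing order (LPT): [16, 16, 14, 8, 8, 6, 4]
Assign each job to the least loaded machine:
  Machine 1: jobs [16, 14, 6], load = 36
  Machine 2: jobs [16, 8, 8, 4], load = 36
Makespan = max load = 36

36


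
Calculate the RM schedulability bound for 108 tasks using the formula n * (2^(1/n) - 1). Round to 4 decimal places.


Compute 2^(1/108) = 1.0064386691
Subtract 1: 1.0064386691 - 1 = 0.0064386691
Multiply by n: 108 * 0.0064386691 = 0.6953762628
Round to 4 dp: 0.6954

0.6954


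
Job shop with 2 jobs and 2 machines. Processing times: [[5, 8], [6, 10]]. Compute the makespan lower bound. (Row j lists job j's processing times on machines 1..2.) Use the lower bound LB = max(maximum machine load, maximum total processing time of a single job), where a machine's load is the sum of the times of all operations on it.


Machine loads:
  Machine 1: 5 + 6 = 11
  Machine 2: 8 + 10 = 18
Max machine load = 18
Job totals:
  Job 1: 13
  Job 2: 16
Max job total = 16
Lower bound = max(18, 16) = 18

18


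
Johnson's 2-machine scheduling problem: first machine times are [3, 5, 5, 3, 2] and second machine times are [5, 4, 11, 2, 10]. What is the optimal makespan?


Apply Johnson's rule:
  Group 1 (a <= b): [(5, 2, 10), (1, 3, 5), (3, 5, 11)]
  Group 2 (a > b): [(2, 5, 4), (4, 3, 2)]
Optimal job order: [5, 1, 3, 2, 4]
Schedule:
  Job 5: M1 done at 2, M2 done at 12
  Job 1: M1 done at 5, M2 done at 17
  Job 3: M1 done at 10, M2 done at 28
  Job 2: M1 done at 15, M2 done at 32
  Job 4: M1 done at 18, M2 done at 34
Makespan = 34

34


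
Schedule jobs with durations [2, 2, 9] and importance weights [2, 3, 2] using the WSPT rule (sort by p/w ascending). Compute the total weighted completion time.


Compute p/w ratios and sort ascending (WSPT): [(2, 3), (2, 2), (9, 2)]
Compute weighted completion times:
  Job (p=2,w=3): C=2, w*C=3*2=6
  Job (p=2,w=2): C=4, w*C=2*4=8
  Job (p=9,w=2): C=13, w*C=2*13=26
Total weighted completion time = 40

40


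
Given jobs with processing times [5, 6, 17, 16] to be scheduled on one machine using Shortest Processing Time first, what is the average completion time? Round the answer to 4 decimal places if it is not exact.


Sort jobs by processing time (SPT order): [5, 6, 16, 17]
Compute completion times sequentially:
  Job 1: processing = 5, completes at 5
  Job 2: processing = 6, completes at 11
  Job 3: processing = 16, completes at 27
  Job 4: processing = 17, completes at 44
Sum of completion times = 87
Average completion time = 87/4 = 21.75

21.75


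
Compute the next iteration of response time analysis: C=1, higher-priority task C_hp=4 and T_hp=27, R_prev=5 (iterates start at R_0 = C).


R_next = C + ceil(R_prev / T_hp) * C_hp
ceil(5 / 27) = ceil(0.1852) = 1
Interference = 1 * 4 = 4
R_next = 1 + 4 = 5
R_next = R_prev, so the iteration has converged (response time = 5).

5


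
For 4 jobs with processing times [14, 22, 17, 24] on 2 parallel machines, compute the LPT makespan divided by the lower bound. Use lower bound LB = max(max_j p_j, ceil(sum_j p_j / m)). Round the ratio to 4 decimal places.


LPT order: [24, 22, 17, 14]
Machine loads after assignment: [38, 39]
LPT makespan = 39
Lower bound = max(max_job, ceil(total/2)) = max(24, 39) = 39
Ratio = 39 / 39 = 1.0

1.0


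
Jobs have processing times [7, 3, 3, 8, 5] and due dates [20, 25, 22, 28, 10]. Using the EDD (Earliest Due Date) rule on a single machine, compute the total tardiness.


Sort by due date (EDD order): [(5, 10), (7, 20), (3, 22), (3, 25), (8, 28)]
Compute completion times and tardiness:
  Job 1: p=5, d=10, C=5, tardiness=max(0,5-10)=0
  Job 2: p=7, d=20, C=12, tardiness=max(0,12-20)=0
  Job 3: p=3, d=22, C=15, tardiness=max(0,15-22)=0
  Job 4: p=3, d=25, C=18, tardiness=max(0,18-25)=0
  Job 5: p=8, d=28, C=26, tardiness=max(0,26-28)=0
Total tardiness = 0

0


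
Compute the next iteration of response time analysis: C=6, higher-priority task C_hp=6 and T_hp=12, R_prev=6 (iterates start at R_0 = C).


R_next = C + ceil(R_prev / T_hp) * C_hp
ceil(6 / 12) = ceil(0.5) = 1
Interference = 1 * 6 = 6
R_next = 6 + 6 = 12

12


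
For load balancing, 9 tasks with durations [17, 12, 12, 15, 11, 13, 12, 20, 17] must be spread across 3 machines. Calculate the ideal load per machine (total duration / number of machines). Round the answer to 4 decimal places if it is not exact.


Total processing time = 17 + 12 + 12 + 15 + 11 + 13 + 12 + 20 + 17 = 129
Number of machines = 3
Ideal balanced load = 129 / 3 = 43.0

43.0


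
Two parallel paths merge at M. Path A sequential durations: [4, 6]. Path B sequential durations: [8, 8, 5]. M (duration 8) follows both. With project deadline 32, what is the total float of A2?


Forward pass: ES(A2) = sum of predecessors on chain A = 4
EF = ES + duration = 4 + 6 = 10
Backward pass: LF(M) = deadline = 32; LS(M) = 32 - 8 = 24
LF(A2) = LS(M) - sum(successors on chain A) = 24 - 0 = 24
LS = LF - duration = 24 - 6 = 18
Total float = LS - ES = 18 - 4 = 14

14


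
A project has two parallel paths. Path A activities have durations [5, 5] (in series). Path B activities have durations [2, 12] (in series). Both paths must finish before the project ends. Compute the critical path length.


Path A total = 5 + 5 = 10
Path B total = 2 + 12 = 14
Critical path = longest path = max(10, 14) = 14

14


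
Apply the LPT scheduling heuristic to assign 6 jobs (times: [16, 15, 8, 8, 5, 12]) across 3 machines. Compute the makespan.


Sort jobs in decreasing order (LPT): [16, 15, 12, 8, 8, 5]
Assign each job to the least loaded machine:
  Machine 1: jobs [16, 5], load = 21
  Machine 2: jobs [15, 8], load = 23
  Machine 3: jobs [12, 8], load = 20
Makespan = max load = 23

23


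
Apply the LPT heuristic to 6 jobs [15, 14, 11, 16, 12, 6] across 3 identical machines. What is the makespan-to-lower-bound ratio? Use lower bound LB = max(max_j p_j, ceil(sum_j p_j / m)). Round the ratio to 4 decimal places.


LPT order: [16, 15, 14, 12, 11, 6]
Machine loads after assignment: [22, 26, 26]
LPT makespan = 26
Lower bound = max(max_job, ceil(total/3)) = max(16, 25) = 25
Ratio = 26 / 25 = 1.04

1.04


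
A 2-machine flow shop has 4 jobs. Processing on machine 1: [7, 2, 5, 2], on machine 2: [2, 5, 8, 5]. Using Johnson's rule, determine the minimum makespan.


Apply Johnson's rule:
  Group 1 (a <= b): [(2, 2, 5), (4, 2, 5), (3, 5, 8)]
  Group 2 (a > b): [(1, 7, 2)]
Optimal job order: [2, 4, 3, 1]
Schedule:
  Job 2: M1 done at 2, M2 done at 7
  Job 4: M1 done at 4, M2 done at 12
  Job 3: M1 done at 9, M2 done at 20
  Job 1: M1 done at 16, M2 done at 22
Makespan = 22

22


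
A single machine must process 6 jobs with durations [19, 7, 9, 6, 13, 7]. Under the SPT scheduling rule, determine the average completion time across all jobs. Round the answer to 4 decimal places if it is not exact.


Sort jobs by processing time (SPT order): [6, 7, 7, 9, 13, 19]
Compute completion times sequentially:
  Job 1: processing = 6, completes at 6
  Job 2: processing = 7, completes at 13
  Job 3: processing = 7, completes at 20
  Job 4: processing = 9, completes at 29
  Job 5: processing = 13, completes at 42
  Job 6: processing = 19, completes at 61
Sum of completion times = 171
Average completion time = 171/6 = 28.5

28.5


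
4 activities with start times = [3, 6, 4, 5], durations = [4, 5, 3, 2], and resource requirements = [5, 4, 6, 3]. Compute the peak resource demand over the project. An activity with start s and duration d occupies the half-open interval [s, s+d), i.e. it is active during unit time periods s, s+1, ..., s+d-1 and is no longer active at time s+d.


Each activity i is active on [start_i, start_i + duration_i).
Compute total resource usage per time slot:
  t=0: active resources = [], total = 0
  t=1: active resources = [], total = 0
  t=2: active resources = [], total = 0
  t=3: active resources = [5], total = 5
  t=4: active resources = [5, 6], total = 11
  t=5: active resources = [5, 6, 3], total = 14
  t=6: active resources = [5, 4, 6, 3], total = 18
  t=7: active resources = [4], total = 4
  t=8: active resources = [4], total = 4
  t=9: active resources = [4], total = 4
  t=10: active resources = [4], total = 4
Peak resource demand = 18

18


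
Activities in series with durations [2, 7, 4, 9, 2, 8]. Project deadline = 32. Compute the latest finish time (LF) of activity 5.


LF(activity 5) = deadline - sum of successor durations
Successors: activities 6 through 6 with durations [8]
Sum of successor durations = 8
LF = 32 - 8 = 24

24


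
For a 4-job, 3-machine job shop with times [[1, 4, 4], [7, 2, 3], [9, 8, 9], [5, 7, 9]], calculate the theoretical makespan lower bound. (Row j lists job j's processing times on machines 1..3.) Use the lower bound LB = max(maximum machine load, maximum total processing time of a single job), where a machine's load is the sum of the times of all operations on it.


Machine loads:
  Machine 1: 1 + 7 + 9 + 5 = 22
  Machine 2: 4 + 2 + 8 + 7 = 21
  Machine 3: 4 + 3 + 9 + 9 = 25
Max machine load = 25
Job totals:
  Job 1: 9
  Job 2: 12
  Job 3: 26
  Job 4: 21
Max job total = 26
Lower bound = max(25, 26) = 26

26


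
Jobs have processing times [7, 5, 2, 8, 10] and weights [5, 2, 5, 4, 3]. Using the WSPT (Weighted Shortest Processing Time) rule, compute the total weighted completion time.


Compute p/w ratios and sort ascending (WSPT): [(2, 5), (7, 5), (8, 4), (5, 2), (10, 3)]
Compute weighted completion times:
  Job (p=2,w=5): C=2, w*C=5*2=10
  Job (p=7,w=5): C=9, w*C=5*9=45
  Job (p=8,w=4): C=17, w*C=4*17=68
  Job (p=5,w=2): C=22, w*C=2*22=44
  Job (p=10,w=3): C=32, w*C=3*32=96
Total weighted completion time = 263

263


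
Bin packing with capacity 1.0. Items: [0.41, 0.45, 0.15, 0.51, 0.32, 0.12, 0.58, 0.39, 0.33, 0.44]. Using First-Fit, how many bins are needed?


Place items sequentially using First-Fit:
  Item 0.41 -> new Bin 1
  Item 0.45 -> Bin 1 (now 0.86)
  Item 0.15 -> new Bin 2
  Item 0.51 -> Bin 2 (now 0.66)
  Item 0.32 -> Bin 2 (now 0.98)
  Item 0.12 -> Bin 1 (now 0.98)
  Item 0.58 -> new Bin 3
  Item 0.39 -> Bin 3 (now 0.97)
  Item 0.33 -> new Bin 4
  Item 0.44 -> Bin 4 (now 0.77)
Total bins used = 4

4


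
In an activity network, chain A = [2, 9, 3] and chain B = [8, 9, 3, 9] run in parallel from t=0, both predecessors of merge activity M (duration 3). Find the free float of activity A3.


ES(A3) = sum of predecessors on chain A = 11
EF(A3) = ES + duration = 11 + 3 = 14
Successor of A3 is M. ES(M) = max(sum(A), sum(B)) = max(14, 29) = 29
Free float = ES(successor) - EF(current) = 29 - 14 = 15

15


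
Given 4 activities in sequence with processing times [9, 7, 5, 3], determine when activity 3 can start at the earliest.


Activity 3 starts after activities 1 through 2 complete.
Predecessor durations: [9, 7]
ES = 9 + 7 = 16

16


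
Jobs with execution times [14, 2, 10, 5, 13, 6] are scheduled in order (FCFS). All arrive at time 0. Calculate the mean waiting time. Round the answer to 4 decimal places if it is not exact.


FCFS order (as given): [14, 2, 10, 5, 13, 6]
Waiting times:
  Job 1: wait = 0
  Job 2: wait = 14
  Job 3: wait = 16
  Job 4: wait = 26
  Job 5: wait = 31
  Job 6: wait = 44
Sum of waiting times = 131
Average waiting time = 131/6 = 21.8333

21.8333


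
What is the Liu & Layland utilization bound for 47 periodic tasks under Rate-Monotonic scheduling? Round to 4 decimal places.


Compute 2^(1/47) = 1.0148570979
Subtract 1: 1.0148570979 - 1 = 0.0148570979
Multiply by n: 47 * 0.0148570979 = 0.6982836013
Round to 4 dp: 0.6983

0.6983


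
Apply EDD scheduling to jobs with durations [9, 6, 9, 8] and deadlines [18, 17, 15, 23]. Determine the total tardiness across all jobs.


Sort by due date (EDD order): [(9, 15), (6, 17), (9, 18), (8, 23)]
Compute completion times and tardiness:
  Job 1: p=9, d=15, C=9, tardiness=max(0,9-15)=0
  Job 2: p=6, d=17, C=15, tardiness=max(0,15-17)=0
  Job 3: p=9, d=18, C=24, tardiness=max(0,24-18)=6
  Job 4: p=8, d=23, C=32, tardiness=max(0,32-23)=9
Total tardiness = 15

15


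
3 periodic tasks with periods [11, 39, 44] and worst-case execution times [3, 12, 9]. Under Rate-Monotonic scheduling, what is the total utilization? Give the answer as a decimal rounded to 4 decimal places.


Compute individual utilizations (exact fractions):
  Task 1: C/T = 3/11 (approx. 0.2727)
  Task 2: C/T = 12/39 = 4/13 (approx. 0.3077)
  Task 3: C/T = 9/44 (approx. 0.2045)
Total utilization U = 3/11 + 4/13 + 9/44 = 449/572
Rounded to 4 decimal places: U = 0.7850
RM (Liu & Layland) bound for 3 tasks = 0.779763; compare with U = 449/572 (approx. 0.784965)
bound < U <= 1, so the RM sufficient condition is not met (inconclusive; an exact test such as response-time analysis is needed).

0.7850


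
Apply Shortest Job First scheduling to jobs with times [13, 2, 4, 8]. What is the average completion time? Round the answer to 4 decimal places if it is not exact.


SJF order (ascending): [2, 4, 8, 13]
Completion times:
  Job 1: burst=2, C=2
  Job 2: burst=4, C=6
  Job 3: burst=8, C=14
  Job 4: burst=13, C=27
Average completion = 49/4 = 12.25

12.25


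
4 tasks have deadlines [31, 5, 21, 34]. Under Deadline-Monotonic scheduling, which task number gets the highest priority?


Sort tasks by relative deadline (ascending):
  Task 2: deadline = 5
  Task 3: deadline = 21
  Task 1: deadline = 31
  Task 4: deadline = 34
Priority order (highest first): [2, 3, 1, 4]
Highest priority task = 2

2


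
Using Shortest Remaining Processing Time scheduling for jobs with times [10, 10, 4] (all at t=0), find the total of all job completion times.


Since all jobs arrive at t=0, SRPT equals SPT ordering.
SPT order: [4, 10, 10]
Completion times:
  Job 1: p=4, C=4
  Job 2: p=10, C=14
  Job 3: p=10, C=24
Total completion time = 4 + 14 + 24 = 42

42


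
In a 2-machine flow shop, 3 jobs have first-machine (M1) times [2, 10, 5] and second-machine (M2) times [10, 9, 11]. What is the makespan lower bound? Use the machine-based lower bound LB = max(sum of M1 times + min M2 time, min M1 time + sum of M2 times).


LB1 = sum(M1 times) + min(M2 times) = 17 + 9 = 26
LB2 = min(M1 times) + sum(M2 times) = 2 + 30 = 32
Lower bound = max(LB1, LB2) = max(26, 32) = 32

32


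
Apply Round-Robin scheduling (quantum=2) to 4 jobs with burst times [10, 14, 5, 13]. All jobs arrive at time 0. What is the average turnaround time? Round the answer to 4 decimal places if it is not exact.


Time quantum = 2
Execution trace:
  J1 runs 2 units, time = 2
  J2 runs 2 units, time = 4
  J3 runs 2 units, time = 6
  J4 runs 2 units, time = 8
  J1 runs 2 units, time = 10
  J2 runs 2 units, time = 12
  J3 runs 2 units, time = 14
  J4 runs 2 units, time = 16
  J1 runs 2 units, time = 18
  J2 runs 2 units, time = 20
  J3 runs 1 units, time = 21
  J4 runs 2 units, time = 23
  J1 runs 2 units, time = 25
  J2 runs 2 units, time = 27
  J4 runs 2 units, time = 29
  J1 runs 2 units, time = 31
  J2 runs 2 units, time = 33
  J4 runs 2 units, time = 35
  J2 runs 2 units, time = 37
  J4 runs 2 units, time = 39
  J2 runs 2 units, time = 41
  J4 runs 1 units, time = 42
Finish times: [31, 41, 21, 42]
Average turnaround = 135/4 = 33.75

33.75


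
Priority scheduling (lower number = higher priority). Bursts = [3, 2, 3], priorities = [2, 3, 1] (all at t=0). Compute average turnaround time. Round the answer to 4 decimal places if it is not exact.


Sort by priority (ascending = highest first):
Order: [(1, 3), (2, 3), (3, 2)]
Completion times:
  Priority 1, burst=3, C=3
  Priority 2, burst=3, C=6
  Priority 3, burst=2, C=8
Average turnaround = 17/3 = 5.6667

5.6667


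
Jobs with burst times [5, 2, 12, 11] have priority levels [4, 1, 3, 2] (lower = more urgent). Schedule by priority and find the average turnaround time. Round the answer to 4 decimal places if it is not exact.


Sort by priority (ascending = highest first):
Order: [(1, 2), (2, 11), (3, 12), (4, 5)]
Completion times:
  Priority 1, burst=2, C=2
  Priority 2, burst=11, C=13
  Priority 3, burst=12, C=25
  Priority 4, burst=5, C=30
Average turnaround = 70/4 = 17.5

17.5


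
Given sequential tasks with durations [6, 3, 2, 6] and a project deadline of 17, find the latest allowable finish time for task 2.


LF(activity 2) = deadline - sum of successor durations
Successors: activities 3 through 4 with durations [2, 6]
Sum of successor durations = 8
LF = 17 - 8 = 9

9


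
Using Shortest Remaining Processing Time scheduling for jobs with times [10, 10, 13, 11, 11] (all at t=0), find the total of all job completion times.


Since all jobs arrive at t=0, SRPT equals SPT ordering.
SPT order: [10, 10, 11, 11, 13]
Completion times:
  Job 1: p=10, C=10
  Job 2: p=10, C=20
  Job 3: p=11, C=31
  Job 4: p=11, C=42
  Job 5: p=13, C=55
Total completion time = 10 + 20 + 31 + 42 + 55 = 158

158


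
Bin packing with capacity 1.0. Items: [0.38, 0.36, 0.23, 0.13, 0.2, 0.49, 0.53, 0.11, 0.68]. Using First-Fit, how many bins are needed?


Place items sequentially using First-Fit:
  Item 0.38 -> new Bin 1
  Item 0.36 -> Bin 1 (now 0.74)
  Item 0.23 -> Bin 1 (now 0.97)
  Item 0.13 -> new Bin 2
  Item 0.2 -> Bin 2 (now 0.33)
  Item 0.49 -> Bin 2 (now 0.82)
  Item 0.53 -> new Bin 3
  Item 0.11 -> Bin 2 (now 0.93)
  Item 0.68 -> new Bin 4
Total bins used = 4

4


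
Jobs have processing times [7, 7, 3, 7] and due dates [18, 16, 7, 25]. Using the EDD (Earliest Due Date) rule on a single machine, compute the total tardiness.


Sort by due date (EDD order): [(3, 7), (7, 16), (7, 18), (7, 25)]
Compute completion times and tardiness:
  Job 1: p=3, d=7, C=3, tardiness=max(0,3-7)=0
  Job 2: p=7, d=16, C=10, tardiness=max(0,10-16)=0
  Job 3: p=7, d=18, C=17, tardiness=max(0,17-18)=0
  Job 4: p=7, d=25, C=24, tardiness=max(0,24-25)=0
Total tardiness = 0

0


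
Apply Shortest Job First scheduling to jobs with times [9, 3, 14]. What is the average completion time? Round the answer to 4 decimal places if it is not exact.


SJF order (ascending): [3, 9, 14]
Completion times:
  Job 1: burst=3, C=3
  Job 2: burst=9, C=12
  Job 3: burst=14, C=26
Average completion = 41/3 = 13.6667

13.6667


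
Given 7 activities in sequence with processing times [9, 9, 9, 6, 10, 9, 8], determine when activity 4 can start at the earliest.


Activity 4 starts after activities 1 through 3 complete.
Predecessor durations: [9, 9, 9]
ES = 9 + 9 + 9 = 27

27


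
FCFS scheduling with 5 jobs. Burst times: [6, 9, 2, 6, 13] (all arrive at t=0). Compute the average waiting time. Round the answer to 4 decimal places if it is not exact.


FCFS order (as given): [6, 9, 2, 6, 13]
Waiting times:
  Job 1: wait = 0
  Job 2: wait = 6
  Job 3: wait = 15
  Job 4: wait = 17
  Job 5: wait = 23
Sum of waiting times = 61
Average waiting time = 61/5 = 12.2

12.2


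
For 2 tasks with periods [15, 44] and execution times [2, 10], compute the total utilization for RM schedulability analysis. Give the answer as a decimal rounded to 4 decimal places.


Compute individual utilizations (exact fractions):
  Task 1: C/T = 2/15 (approx. 0.1333)
  Task 2: C/T = 10/44 = 5/22 (approx. 0.2273)
Total utilization U = 2/15 + 5/22 = 119/330
Rounded to 4 decimal places: U = 0.3606
RM (Liu & Layland) bound for 2 tasks = 0.828427; compare with U = 119/330 (approx. 0.360606)
U <= bound, so schedulable by RM sufficient condition.

0.3606


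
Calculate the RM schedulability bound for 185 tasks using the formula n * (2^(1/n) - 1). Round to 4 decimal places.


Compute 2^(1/185) = 1.0037537693
Subtract 1: 1.0037537693 - 1 = 0.0037537693
Multiply by n: 185 * 0.0037537693 = 0.6944473205
Round to 4 dp: 0.6944

0.6944


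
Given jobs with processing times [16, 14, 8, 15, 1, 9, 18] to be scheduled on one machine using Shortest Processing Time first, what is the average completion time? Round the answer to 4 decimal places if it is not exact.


Sort jobs by processing time (SPT order): [1, 8, 9, 14, 15, 16, 18]
Compute completion times sequentially:
  Job 1: processing = 1, completes at 1
  Job 2: processing = 8, completes at 9
  Job 3: processing = 9, completes at 18
  Job 4: processing = 14, completes at 32
  Job 5: processing = 15, completes at 47
  Job 6: processing = 16, completes at 63
  Job 7: processing = 18, completes at 81
Sum of completion times = 251
Average completion time = 251/7 = 35.8571

35.8571


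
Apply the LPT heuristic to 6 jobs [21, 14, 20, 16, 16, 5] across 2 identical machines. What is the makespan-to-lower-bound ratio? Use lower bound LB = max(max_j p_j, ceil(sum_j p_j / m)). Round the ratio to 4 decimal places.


LPT order: [21, 20, 16, 16, 14, 5]
Machine loads after assignment: [42, 50]
LPT makespan = 50
Lower bound = max(max_job, ceil(total/2)) = max(21, 46) = 46
Ratio = 50 / 46 = 1.087

1.087
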